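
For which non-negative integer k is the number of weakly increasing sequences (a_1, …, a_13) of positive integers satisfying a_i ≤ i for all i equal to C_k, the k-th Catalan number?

13

Weakly increasing sequences with a_i ≤ i biject with Dyck paths of semilength 13, so there are C_13.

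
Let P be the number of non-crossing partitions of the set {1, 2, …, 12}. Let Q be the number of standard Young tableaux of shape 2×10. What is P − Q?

The non-crossing partitions of [12] form a lattice of size C_12. So P = C_12 = 208012.
Standard Young tableaux of shape 2×n are counted by C_n; here n = 10. So Q = C_10 = 16796.
P − Q = 208012 − 16796 = 191216.

191216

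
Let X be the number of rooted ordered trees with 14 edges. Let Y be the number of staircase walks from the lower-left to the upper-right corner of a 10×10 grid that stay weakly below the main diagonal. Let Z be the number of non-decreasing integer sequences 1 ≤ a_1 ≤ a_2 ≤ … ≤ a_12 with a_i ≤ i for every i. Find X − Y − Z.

A rooted plane tree with 14 edges has 15 nodes, and the count is C_14. So X = C_14 = 2674440.
Monotone paths in an n×n grid that stay weakly below the diagonal are counted by C_n; here n = 10. So Y = C_10 = 16796.
Such sub-staircase sequences of length n are counted by C_n; here n = 12. So Z = C_12 = 208012.
X − Y − Z = 2674440 − 16796 − 208012 = 2449632.

2449632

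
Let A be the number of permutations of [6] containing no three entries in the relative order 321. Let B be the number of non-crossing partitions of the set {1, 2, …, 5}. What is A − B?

90

For any fixed pattern of length 3, the pattern-avoiding permutations of [6] number C_6. So A = C_6 = 132.
The non-crossing partitions of [5] form a lattice of size C_5. So B = C_5 = 42.
A − B = 132 − 42 = 90.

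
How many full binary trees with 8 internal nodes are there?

Full binary trees with n internal nodes are counted by C_n; here n = 8.
C_8 = 1430.

1430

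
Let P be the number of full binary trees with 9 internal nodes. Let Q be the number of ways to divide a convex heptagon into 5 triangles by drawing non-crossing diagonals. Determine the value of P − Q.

Full binary trees with n internal nodes are counted by C_n; here n = 9. So P = C_9 = 4862.
A convex 7-gon is triangulated into 5 triangles, and the number of such triangulations is the Catalan number C_{7−2} = C_5. So Q = C_5 = 42.
P − Q = 4862 − 42 = 4820.

4820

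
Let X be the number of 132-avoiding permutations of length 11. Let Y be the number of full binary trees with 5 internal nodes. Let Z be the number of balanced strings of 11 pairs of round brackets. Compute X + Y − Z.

42

Permutations of [n] avoiding any single length-3 pattern are counted by C_n; here n = 11. So X = C_11 = 58786.
Full binary trees with n internal nodes are counted by C_n; here n = 5. So Y = C_5 = 42.
With 11 pairs the number of balanced bracket strings is the Catalan number C_11. So Z = C_11 = 58786.
X + Y − Z = 58786 + 42 − 58786 = 42.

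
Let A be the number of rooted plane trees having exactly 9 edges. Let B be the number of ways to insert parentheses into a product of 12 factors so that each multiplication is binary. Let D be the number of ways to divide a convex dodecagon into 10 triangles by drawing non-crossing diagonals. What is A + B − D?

46852

Rooted ordered trees with n edges are counted by C_n; here n = 9. So A = C_9 = 4862.
Ways to associate a product of 12 factors correspond to binary trees on 12 leaves, so the count is C_11. So B = C_11 = 58786.
A convex 12-gon is triangulated into 10 triangles, and the number of such triangulations is the Catalan number C_{12−2} = C_10. So D = C_10 = 16796.
A + B − D = 4862 + 58786 − 16796 = 46852.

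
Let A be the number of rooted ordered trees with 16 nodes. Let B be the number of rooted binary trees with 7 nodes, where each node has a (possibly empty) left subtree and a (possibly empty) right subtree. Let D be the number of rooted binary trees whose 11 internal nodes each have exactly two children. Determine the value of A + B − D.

A rooted plane tree on 16 nodes has 15 edges, and such trees are counted by C_15. So A = C_15 = 9694845.
Binary trees (left/right distinguished) on n nodes are counted by C_n; here n = 7. So B = C_7 = 429.
The number of full binary trees on 11 internal nodes is the Catalan number C_11. So D = C_11 = 58786.
A + B − D = 9694845 + 429 − 58786 = 9636488.

9636488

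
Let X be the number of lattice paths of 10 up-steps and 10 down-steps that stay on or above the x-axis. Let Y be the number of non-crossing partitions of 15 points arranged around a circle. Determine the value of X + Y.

Dyck paths of semilength n (length 2n) are counted by C_n; here n = 10. So X = C_10 = 16796.
The non-crossing partitions of [15] form a lattice of size C_15. So Y = C_15 = 9694845.
X + Y = 16796 + 9694845 = 9711641.

9711641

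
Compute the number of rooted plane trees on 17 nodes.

35357670

Rooted ordered (plane) trees on m nodes have m−1 edges and are counted by C_{m−1}; m = 17 gives C_16.
C_16 = C(32,16)/17 = 601080390/17 = 35357670.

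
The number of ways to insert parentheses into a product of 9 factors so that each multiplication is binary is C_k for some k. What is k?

Parenthesizations of m factors correspond to full binary trees with m leaves, counted by C_{m−1}; m = 9 gives C_8.

8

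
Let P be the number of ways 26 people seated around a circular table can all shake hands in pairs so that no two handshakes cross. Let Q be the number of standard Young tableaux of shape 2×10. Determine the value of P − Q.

726104

With 26 = 2·13 people, non-crossing handshake pairings are non-crossing perfect matchings on a circle, counted by C_13. So P = C_13 = 742900.
By the hook-length formula (or a Dyck-path bijection), SYT of shape 2×10 number C_10. So Q = C_10 = 16796.
P − Q = 742900 − 16796 = 726104.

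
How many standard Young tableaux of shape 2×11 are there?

Standard Young tableaux of shape 2×n are counted by C_n; here n = 11.
C_11 = C(22,11)/12 = 705432/12 = 58786.

58786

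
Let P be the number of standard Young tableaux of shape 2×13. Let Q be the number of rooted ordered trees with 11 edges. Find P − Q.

By the hook-length formula (or a Dyck-path bijection), SYT of shape 2×13 number C_13. So P = C_13 = 742900.
Rooted ordered trees with n edges are counted by C_n; here n = 11. So Q = C_11 = 58786.
P − Q = 742900 − 58786 = 684114.

684114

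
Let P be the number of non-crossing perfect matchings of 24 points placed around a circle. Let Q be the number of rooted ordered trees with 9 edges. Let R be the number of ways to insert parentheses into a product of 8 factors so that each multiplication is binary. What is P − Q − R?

202721

Pairing 24 circle points by 12 non-crossing chords gives C_12 matchings. So P = C_12 = 208012.
Rooted ordered trees with n edges are counted by C_n; here n = 9. So Q = C_9 = 4862.
Parenthesizations of m factors correspond to full binary trees with m leaves, counted by C_{m−1}; m = 8 gives C_7. So R = C_7 = 429.
P − Q − R = 208012 − 4862 − 429 = 202721.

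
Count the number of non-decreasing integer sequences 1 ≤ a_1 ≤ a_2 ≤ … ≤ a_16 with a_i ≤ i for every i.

35357670

Such sub-staircase sequences of length n are counted by C_n; here n = 16.
C_16 = C(32,16)/17 = 601080390/17 = 35357670.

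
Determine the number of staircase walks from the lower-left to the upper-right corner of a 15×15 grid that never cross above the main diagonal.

Monotone paths in an n×n grid that stay weakly below the diagonal are counted by C_n; here n = 15.
C_15 = 9694845.

9694845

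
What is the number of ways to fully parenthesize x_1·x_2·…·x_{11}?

Bracketing 11 factors into binary products is counted by C_{11−1} = C_10.
C_10 = C(20,10)/11 = 184756/11 = 16796.

16796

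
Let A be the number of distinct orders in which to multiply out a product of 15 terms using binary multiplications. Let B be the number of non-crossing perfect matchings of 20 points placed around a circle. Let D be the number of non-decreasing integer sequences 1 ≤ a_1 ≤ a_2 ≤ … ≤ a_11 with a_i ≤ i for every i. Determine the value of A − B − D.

Parenthesizations of m factors correspond to full binary trees with m leaves, counted by C_{m−1}; m = 15 gives C_14. So A = C_14 = 2674440.
Non-crossing perfect matchings of 2n points on a circle are counted by C_n; with 20 points, n = 10. So B = C_10 = 16796.
Weakly increasing sequences with a_i ≤ i biject with Dyck paths of semilength 11, so there are C_11. So D = C_11 = 58786.
A − B − D = 2674440 − 16796 − 58786 = 2598858.

2598858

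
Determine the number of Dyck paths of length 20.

16796

Paths of 10 up- and 10 down-steps that never dip below the axis are Dyck paths; their count is C_10.
C_10 = 16796.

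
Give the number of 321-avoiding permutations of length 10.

16796

Permutations of [n] avoiding any single length-3 pattern are counted by C_n; here n = 10.
C_10 = C(20,10)/11 = 184756/11 = 16796.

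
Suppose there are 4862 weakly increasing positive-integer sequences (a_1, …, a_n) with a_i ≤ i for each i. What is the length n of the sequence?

Such sub-staircase sequences of length n are counted by C_n. Since C_9 = 4862, the index is 9.

9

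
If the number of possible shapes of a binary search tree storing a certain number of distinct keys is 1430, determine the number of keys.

8

Binary search tree shapes on n keys are counted by C_n; 1430 = C_8.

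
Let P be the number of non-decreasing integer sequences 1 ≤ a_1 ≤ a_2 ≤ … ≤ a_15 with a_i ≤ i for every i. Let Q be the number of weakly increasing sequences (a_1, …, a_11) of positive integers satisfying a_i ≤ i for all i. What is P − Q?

Weakly increasing sequences with a_i ≤ i biject with Dyck paths of semilength 15, so there are C_15. So P = C_15 = 9694845.
Such sub-staircase sequences of length n are counted by C_n; here n = 11. So Q = C_11 = 58786.
P − Q = 9694845 − 58786 = 9636059.

9636059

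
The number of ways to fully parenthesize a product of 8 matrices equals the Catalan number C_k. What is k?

Parenthesizations of m factors correspond to full binary trees with m leaves, counted by C_{m−1}; m = 8 gives C_7.

7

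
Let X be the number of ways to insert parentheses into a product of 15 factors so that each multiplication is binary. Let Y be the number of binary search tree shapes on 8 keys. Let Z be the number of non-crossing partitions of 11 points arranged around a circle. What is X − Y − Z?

2614224

Ways to associate a product of 15 factors correspond to binary trees on 15 leaves, so the count is C_14. So X = C_14 = 2674440.
There are C_n binary search tree shapes on n keys; with n = 8 that is C_8. So Y = C_8 = 1430.
Non-crossing partitions of an n-element set are counted by C_n; here n = 11. So Z = C_11 = 58786.
X − Y − Z = 2674440 − 1430 − 58786 = 2614224.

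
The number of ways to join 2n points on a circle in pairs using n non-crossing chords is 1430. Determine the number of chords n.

Non-crossing pairings of 2n points on a circle are counted by C_n, and C_8 = 1430.

8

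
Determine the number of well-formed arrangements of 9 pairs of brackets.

4862

With 9 pairs the number of balanced bracket strings is the Catalan number C_9.
C_9 = C(18,9)/10 = 48620/10 = 4862.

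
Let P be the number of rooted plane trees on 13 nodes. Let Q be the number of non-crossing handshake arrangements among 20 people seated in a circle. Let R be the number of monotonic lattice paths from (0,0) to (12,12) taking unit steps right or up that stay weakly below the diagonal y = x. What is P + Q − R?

16796

A rooted plane tree on 13 nodes has 12 edges, and such trees are counted by C_12. So P = C_12 = 208012.
Non-crossing handshake pairings of 2n people are counted by C_n; 20 people gives n = 10. So Q = C_10 = 16796.
Sub-diagonal monotone paths from (0,0) to (12,12) biject with Dyck paths of semilength 12, giving C_12. So R = C_12 = 208012.
P + Q − R = 208012 + 16796 − 208012 = 16796.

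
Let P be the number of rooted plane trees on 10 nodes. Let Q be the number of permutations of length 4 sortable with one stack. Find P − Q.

4848

Rooted ordered (plane) trees on m nodes have m−1 edges and are counted by C_{m−1}; m = 10 gives C_9. So P = C_9 = 4862.
Stack-sortable permutations are exactly the 231-avoiding ones, counted by C_n; here n = 4. So Q = C_4 = 14.
P − Q = 4862 − 14 = 4848.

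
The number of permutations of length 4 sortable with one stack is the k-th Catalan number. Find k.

Stack-sortable permutations are exactly the 231-avoiding ones, counted by C_n; here n = 4.

4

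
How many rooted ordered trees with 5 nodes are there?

14

Rooted ordered (plane) trees on m nodes have m−1 edges and are counted by C_{m−1}; m = 5 gives C_4.
C_4 = C(8,4)/5 = 70/5 = 14.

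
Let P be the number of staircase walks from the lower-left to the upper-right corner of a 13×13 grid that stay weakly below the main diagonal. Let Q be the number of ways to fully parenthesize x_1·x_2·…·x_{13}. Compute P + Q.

Monotone paths in an n×n grid that stay weakly below the diagonal are counted by C_n; here n = 13. So P = C_13 = 742900.
Ways to associate a product of 13 factors correspond to binary trees on 13 leaves, so the count is C_12. So Q = C_12 = 208012.
P + Q = 742900 + 208012 = 950912.

950912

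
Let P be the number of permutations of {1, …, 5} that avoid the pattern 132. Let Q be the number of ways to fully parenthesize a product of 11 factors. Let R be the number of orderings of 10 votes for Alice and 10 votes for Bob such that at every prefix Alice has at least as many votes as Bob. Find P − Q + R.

Permutations of [n] avoiding any single length-3 pattern are counted by C_n; here n = 5. So P = C_5 = 42.
Parenthesizations of m factors correspond to full binary trees with m leaves, counted by C_{m−1}; m = 11 gives C_10. So Q = C_10 = 16796.
Reading a vote for the leader as '(' and for the other as ')' turns such a sequence into a balanced string of 10 pairs, so the count is C_10. So R = C_10 = 16796.
P − Q + R = 42 − 16796 + 16796 = 42.

42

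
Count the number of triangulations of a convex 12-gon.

The number of triangulations of a 12-gon is the Catalan number C_10 (index = sides − 2).
C_10 = 16796.

16796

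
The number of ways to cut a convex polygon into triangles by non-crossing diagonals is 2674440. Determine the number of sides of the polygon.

16

Triangulations of a convex m-gon are counted by C_{m−2}; 2674440 = C_14.
So m − 2 = 14, giving m = 16 sides.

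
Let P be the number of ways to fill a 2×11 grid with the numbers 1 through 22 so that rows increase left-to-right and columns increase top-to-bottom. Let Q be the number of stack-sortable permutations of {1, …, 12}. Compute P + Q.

Standard Young tableaux of shape 2×n are counted by C_n; here n = 11. So P = C_11 = 58786.
By Knuth's characterisation, the stack-sortable permutations of length 12 are the 231-avoiders, numbering C_12. So Q = C_12 = 208012.
P + Q = 58786 + 208012 = 266798.

266798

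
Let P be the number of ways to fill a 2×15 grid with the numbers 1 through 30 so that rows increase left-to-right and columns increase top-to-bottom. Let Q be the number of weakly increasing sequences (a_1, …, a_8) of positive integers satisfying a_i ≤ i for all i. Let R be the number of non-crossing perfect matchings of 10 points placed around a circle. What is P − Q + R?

Standard Young tableaux of shape 2×n are counted by C_n; here n = 15. So P = C_15 = 9694845.
Such sub-staircase sequences of length n are counted by C_n; here n = 8. So Q = C_8 = 1430.
Pairing 10 circle points by 5 non-crossing chords gives C_5 matchings. So R = C_5 = 42.
P − Q + R = 9694845 − 1430 + 42 = 9693457.

9693457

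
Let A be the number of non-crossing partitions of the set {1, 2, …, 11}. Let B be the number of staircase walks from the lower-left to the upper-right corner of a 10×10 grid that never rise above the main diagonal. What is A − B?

The non-crossing partitions of [11] form a lattice of size C_11. So A = C_11 = 58786.
Sub-diagonal monotone paths from (0,0) to (10,10) biject with Dyck paths of semilength 10, giving C_10. So B = C_10 = 16796.
A − B = 58786 − 16796 = 41990.

41990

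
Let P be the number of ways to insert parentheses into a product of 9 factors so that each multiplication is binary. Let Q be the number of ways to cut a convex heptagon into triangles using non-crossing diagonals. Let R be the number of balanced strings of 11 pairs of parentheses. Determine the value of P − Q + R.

Ways to associate a product of 9 factors correspond to binary trees on 9 leaves, so the count is C_8. So P = C_8 = 1430.
A convex 7-gon is triangulated into 5 triangles, and the number of such triangulations is the Catalan number C_{7−2} = C_5. So Q = C_5 = 42.
With 11 pairs the number of balanced bracket strings is the Catalan number C_11. So R = C_11 = 58786.
P − Q + R = 1430 − 42 + 58786 = 60174.

60174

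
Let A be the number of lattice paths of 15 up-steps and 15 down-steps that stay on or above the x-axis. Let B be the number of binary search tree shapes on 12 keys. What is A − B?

A Dyck path with 15 up-steps and 15 down-steps has semilength 15, so there are C_15 of them. So A = C_15 = 9694845.
There are C_n binary search tree shapes on n keys; with n = 12 that is C_12. So B = C_12 = 208012.
A − B = 9694845 − 208012 = 9486833.

9486833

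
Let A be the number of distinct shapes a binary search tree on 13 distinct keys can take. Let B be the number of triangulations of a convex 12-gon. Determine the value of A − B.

726104

There are C_n binary search tree shapes on n keys; with n = 13 that is C_13. So A = C_13 = 742900.
Triangulations of a convex m-gon are counted by C_{m−2}; with m = 12 this is C_10. So B = C_10 = 16796.
A − B = 742900 − 16796 = 726104.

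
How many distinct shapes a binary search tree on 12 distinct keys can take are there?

There are C_n binary search tree shapes on n keys; with n = 12 that is C_12.
C_12 = 208012.

208012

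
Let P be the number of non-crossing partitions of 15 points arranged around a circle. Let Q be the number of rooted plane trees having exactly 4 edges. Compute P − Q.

9694831

The non-crossing partitions of [15] form a lattice of size C_15. So P = C_15 = 9694845.
Rooted ordered trees with n edges are counted by C_n; here n = 4. So Q = C_4 = 14.
P − Q = 9694845 − 14 = 9694831.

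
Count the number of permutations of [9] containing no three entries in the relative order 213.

Permutations of [n] avoiding any single length-3 pattern are counted by C_n; here n = 9.
C_9 = 4862.

4862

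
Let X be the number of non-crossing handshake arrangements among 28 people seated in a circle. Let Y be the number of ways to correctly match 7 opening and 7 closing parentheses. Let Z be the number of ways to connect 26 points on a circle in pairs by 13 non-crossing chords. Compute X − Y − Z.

With 28 = 2·14 people, non-crossing handshake pairings are non-crossing perfect matchings on a circle, counted by C_14. So X = C_14 = 2674440.
Balanced strings of n pairs of brackets are counted by C_n; here n = 7. So Y = C_7 = 429.
Non-crossing perfect matchings of 2n points on a circle are counted by C_n; with 26 points, n = 13. So Z = C_13 = 742900.
X − Y − Z = 2674440 − 429 − 742900 = 1931111.

1931111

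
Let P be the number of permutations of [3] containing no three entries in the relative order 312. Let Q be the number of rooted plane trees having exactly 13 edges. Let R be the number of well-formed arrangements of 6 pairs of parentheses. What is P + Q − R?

742773

Permutations of [n] avoiding any single length-3 pattern are counted by C_n; here n = 3. So P = C_3 = 5.
A rooted plane tree with 13 edges has 14 nodes, and the count is C_13. So Q = C_13 = 742900.
A balanced arrangement of 6 bracket pairs is a Dyck word of semilength 6, so the count is C_6. So R = C_6 = 132.
P + Q − R = 5 + 742900 − 132 = 742773.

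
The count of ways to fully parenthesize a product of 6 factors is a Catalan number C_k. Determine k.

Bracketing 6 factors into binary products is counted by C_{6−1} = C_5.

5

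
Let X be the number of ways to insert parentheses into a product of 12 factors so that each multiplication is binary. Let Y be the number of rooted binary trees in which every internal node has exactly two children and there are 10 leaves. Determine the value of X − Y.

Ways to associate a product of 12 factors correspond to binary trees on 12 leaves, so the count is C_11. So X = C_11 = 58786.
A full binary tree with L leaves has L−1 internal nodes and is counted by C_{L−1}; L = 10 gives C_9. So Y = C_9 = 4862.
X − Y = 58786 − 4862 = 53924.

53924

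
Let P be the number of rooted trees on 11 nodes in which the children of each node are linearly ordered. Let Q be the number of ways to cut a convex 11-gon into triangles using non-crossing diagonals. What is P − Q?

11934

A rooted plane tree on 11 nodes has 10 edges, and such trees are counted by C_10. So P = C_10 = 16796.
Triangulations of a convex m-gon are counted by C_{m−2}; with m = 11 this is C_9. So Q = C_9 = 4862.
P − Q = 16796 − 4862 = 11934.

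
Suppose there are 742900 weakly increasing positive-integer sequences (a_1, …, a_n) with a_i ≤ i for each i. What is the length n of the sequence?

Such sub-staircase sequences of length n are counted by C_n. Since C_13 = 742900, the index is 13.

13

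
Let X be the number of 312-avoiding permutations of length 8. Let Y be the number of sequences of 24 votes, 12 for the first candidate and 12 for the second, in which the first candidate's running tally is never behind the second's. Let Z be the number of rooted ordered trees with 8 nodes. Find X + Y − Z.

209013

Permutations of [n] avoiding any single length-3 pattern are counted by C_n; here n = 8. So X = C_8 = 1430.
Ballot sequences with n votes each where one side never trails are Dyck words, counted by C_n; here n = 12. So Y = C_12 = 208012.
A rooted plane tree on 8 nodes has 7 edges, and such trees are counted by C_7. So Z = C_7 = 429.
X + Y − Z = 1430 + 208012 − 429 = 209013.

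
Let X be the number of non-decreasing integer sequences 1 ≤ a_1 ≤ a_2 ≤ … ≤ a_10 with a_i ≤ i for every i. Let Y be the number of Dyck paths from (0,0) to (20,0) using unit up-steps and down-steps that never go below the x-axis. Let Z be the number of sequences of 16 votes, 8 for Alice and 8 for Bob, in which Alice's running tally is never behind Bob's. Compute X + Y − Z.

32162

Such sub-staircase sequences of length n are counted by C_n; here n = 10. So X = C_10 = 16796.
Dyck paths of semilength n (length 2n) are counted by C_n; here n = 10. So Y = C_10 = 16796.
Ballot sequences with n votes each where one side never trails are Dyck words, counted by C_n; here n = 8. So Z = C_8 = 1430.
X + Y − Z = 16796 + 16796 − 1430 = 32162.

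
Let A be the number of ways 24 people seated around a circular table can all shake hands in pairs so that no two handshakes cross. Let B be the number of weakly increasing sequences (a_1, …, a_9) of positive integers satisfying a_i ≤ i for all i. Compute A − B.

203150

With 24 = 2·12 people, non-crossing handshake pairings are non-crossing perfect matchings on a circle, counted by C_12. So A = C_12 = 208012.
Weakly increasing sequences with a_i ≤ i biject with Dyck paths of semilength 9, so there are C_9. So B = C_9 = 4862.
A − B = 208012 − 4862 = 203150.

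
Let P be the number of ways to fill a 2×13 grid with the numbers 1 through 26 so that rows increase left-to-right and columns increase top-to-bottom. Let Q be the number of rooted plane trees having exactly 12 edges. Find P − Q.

534888

Standard Young tableaux of shape 2×n are counted by C_n; here n = 13. So P = C_13 = 742900.
Rooted ordered trees with n edges are counted by C_n; here n = 12. So Q = C_12 = 208012.
P − Q = 742900 − 208012 = 534888.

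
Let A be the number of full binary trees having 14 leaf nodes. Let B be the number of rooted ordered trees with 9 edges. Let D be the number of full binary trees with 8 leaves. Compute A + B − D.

Full binary trees with 14 leaves have 14−1 = 13 internal nodes, so there are C_13 of them. So A = C_13 = 742900.
A rooted plane tree with 9 edges has 10 nodes, and the count is C_9. So B = C_9 = 4862.
A full binary tree with L leaves has L−1 internal nodes and is counted by C_{L−1}; L = 8 gives C_7. So D = C_7 = 429.
A + B − D = 742900 + 4862 − 429 = 747333.

747333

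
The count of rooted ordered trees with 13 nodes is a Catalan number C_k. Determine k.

12

Rooted ordered (plane) trees on m nodes have m−1 edges and are counted by C_{m−1}; m = 13 gives C_12.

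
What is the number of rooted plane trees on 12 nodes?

58786

Rooted ordered (plane) trees on m nodes have m−1 edges and are counted by C_{m−1}; m = 12 gives C_11.
C_11 = C_10 · 2(2·10+1)/(10+2) = 16796 · 42/12 = 58786.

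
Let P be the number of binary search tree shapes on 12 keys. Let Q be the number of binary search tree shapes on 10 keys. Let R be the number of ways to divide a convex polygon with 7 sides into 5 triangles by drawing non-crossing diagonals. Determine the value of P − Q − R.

191174

Rooted binary trees with 12 nodes (each child slot possibly empty) number C_12. So P = C_12 = 208012.
There are C_n binary search tree shapes on n keys; with n = 10 that is C_10. So Q = C_10 = 16796.
A convex 7-gon is triangulated into 5 triangles, and the number of such triangulations is the Catalan number C_{7−2} = C_5. So R = C_5 = 42.
P − Q − R = 208012 − 16796 − 42 = 191174.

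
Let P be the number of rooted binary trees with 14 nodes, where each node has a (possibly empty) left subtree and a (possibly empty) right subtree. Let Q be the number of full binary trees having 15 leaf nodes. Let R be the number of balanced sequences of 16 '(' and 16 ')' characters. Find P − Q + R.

35357670

Binary trees (left/right distinguished) on n nodes are counted by C_n; here n = 14. So P = C_14 = 2674440.
Full binary trees with 15 leaves have 15−1 = 14 internal nodes, so there are C_14 of them. So Q = C_14 = 2674440.
A balanced arrangement of 16 bracket pairs is a Dyck word of semilength 16, so the count is C_16. So R = C_16 = 35357670.
P − Q + R = 2674440 − 2674440 + 35357670 = 35357670.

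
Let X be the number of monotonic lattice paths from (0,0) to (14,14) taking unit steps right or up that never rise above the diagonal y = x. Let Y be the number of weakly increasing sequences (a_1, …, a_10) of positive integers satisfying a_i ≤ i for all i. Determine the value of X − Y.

2657644

Sub-diagonal monotone paths from (0,0) to (14,14) biject with Dyck paths of semilength 14, giving C_14. So X = C_14 = 2674440.
Weakly increasing sequences with a_i ≤ i biject with Dyck paths of semilength 10, so there are C_10. So Y = C_10 = 16796.
X − Y = 2674440 − 16796 = 2657644.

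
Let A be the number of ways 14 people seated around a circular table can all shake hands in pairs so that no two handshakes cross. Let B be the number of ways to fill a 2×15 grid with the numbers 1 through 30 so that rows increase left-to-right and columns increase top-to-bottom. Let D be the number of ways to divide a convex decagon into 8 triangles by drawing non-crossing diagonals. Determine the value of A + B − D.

With 14 = 2·7 people, non-crossing handshake pairings are non-crossing perfect matchings on a circle, counted by C_7. So A = C_7 = 429.
By the hook-length formula (or a Dyck-path bijection), SYT of shape 2×15 number C_15. So B = C_15 = 9694845.
The number of triangulations of a 10-gon is the Catalan number C_8 (index = sides − 2). So D = C_8 = 1430.
A + B − D = 429 + 9694845 − 1430 = 9693844.

9693844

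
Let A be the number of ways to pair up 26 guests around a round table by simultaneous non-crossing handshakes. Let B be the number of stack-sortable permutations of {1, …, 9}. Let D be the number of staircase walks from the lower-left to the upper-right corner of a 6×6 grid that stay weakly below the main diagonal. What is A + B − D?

With 26 = 2·13 people, non-crossing handshake pairings are non-crossing perfect matchings on a circle, counted by C_13. So A = C_13 = 742900.
Stack-sortable permutations are exactly the 231-avoiding ones, counted by C_n; here n = 9. So B = C_9 = 4862.
Sub-diagonal monotone paths from (0,0) to (6,6) biject with Dyck paths of semilength 6, giving C_6. So D = C_6 = 132.
A + B − D = 742900 + 4862 − 132 = 747630.

747630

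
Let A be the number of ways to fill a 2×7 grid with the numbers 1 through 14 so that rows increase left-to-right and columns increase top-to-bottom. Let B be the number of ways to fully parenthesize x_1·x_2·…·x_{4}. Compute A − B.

By the hook-length formula (or a Dyck-path bijection), SYT of shape 2×7 number C_7. So A = C_7 = 429.
Parenthesizations of m factors correspond to full binary trees with m leaves, counted by C_{m−1}; m = 4 gives C_3. So B = C_3 = 5.
A − B = 429 − 5 = 424.

424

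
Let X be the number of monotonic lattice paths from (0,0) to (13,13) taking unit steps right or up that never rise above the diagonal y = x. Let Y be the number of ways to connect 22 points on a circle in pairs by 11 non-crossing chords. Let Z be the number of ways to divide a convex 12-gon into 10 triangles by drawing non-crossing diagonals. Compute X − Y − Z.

667318

Monotone paths in an n×n grid that stay weakly below the diagonal are counted by C_n; here n = 13. So X = C_13 = 742900.
Pairing 22 circle points by 11 non-crossing chords gives C_11 matchings. So Y = C_11 = 58786.
A convex 12-gon is triangulated into 10 triangles, and the number of such triangulations is the Catalan number C_{12−2} = C_10. So Z = C_10 = 16796.
X − Y − Z = 742900 − 58786 − 16796 = 667318.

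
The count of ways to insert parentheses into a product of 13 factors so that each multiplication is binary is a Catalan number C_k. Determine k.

Ways to associate a product of 13 factors correspond to binary trees on 13 leaves, so the count is C_12.

12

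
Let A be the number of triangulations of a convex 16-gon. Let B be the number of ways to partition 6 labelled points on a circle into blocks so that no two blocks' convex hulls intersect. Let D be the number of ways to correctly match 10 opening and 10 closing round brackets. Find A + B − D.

2657776

A convex 16-gon is triangulated into 14 triangles, and the number of such triangulations is the Catalan number C_{16−2} = C_14. So A = C_14 = 2674440.
The non-crossing partitions of [6] form a lattice of size C_6. So B = C_6 = 132.
Balanced strings of n pairs of brackets are counted by C_n; here n = 10. So D = C_10 = 16796.
A + B − D = 2674440 + 132 − 16796 = 2657776.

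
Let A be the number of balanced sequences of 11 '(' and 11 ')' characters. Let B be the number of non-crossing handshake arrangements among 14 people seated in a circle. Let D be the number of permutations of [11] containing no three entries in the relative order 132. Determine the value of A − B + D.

Balanced strings of n pairs of brackets are counted by C_n; here n = 11. So A = C_11 = 58786.
Non-crossing handshake pairings of 2n people are counted by C_n; 14 people gives n = 7. So B = C_7 = 429.
Permutations of [n] avoiding any single length-3 pattern are counted by C_n; here n = 11. So D = C_11 = 58786.
A − B + D = 58786 − 429 + 58786 = 117143.

117143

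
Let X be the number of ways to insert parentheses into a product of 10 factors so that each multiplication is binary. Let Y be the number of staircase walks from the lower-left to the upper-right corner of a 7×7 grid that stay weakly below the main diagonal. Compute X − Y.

Ways to associate a product of 10 factors correspond to binary trees on 10 leaves, so the count is C_9. So X = C_9 = 4862.
Monotone paths in an n×n grid that stay weakly below the diagonal are counted by C_n; here n = 7. So Y = C_7 = 429.
X − Y = 4862 − 429 = 4433.

4433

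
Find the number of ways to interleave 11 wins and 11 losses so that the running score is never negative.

Reading a vote for the leader as '(' and for the other as ')' turns such a sequence into a balanced string of 11 pairs, so the count is C_11.
C_11 = C(22,11)/12 = 705432/12 = 58786.

58786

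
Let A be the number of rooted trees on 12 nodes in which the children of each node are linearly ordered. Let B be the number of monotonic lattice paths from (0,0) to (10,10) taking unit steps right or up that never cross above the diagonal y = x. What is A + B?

75582

A rooted plane tree on 12 nodes has 11 edges, and such trees are counted by C_11. So A = C_11 = 58786.
Monotone paths in an n×n grid that stay weakly below the diagonal are counted by C_n; here n = 10. So B = C_10 = 16796.
A + B = 58786 + 16796 = 75582.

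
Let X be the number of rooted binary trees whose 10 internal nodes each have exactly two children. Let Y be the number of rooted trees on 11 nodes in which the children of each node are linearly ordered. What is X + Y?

33592

The number of full binary trees on 10 internal nodes is the Catalan number C_10. So X = C_10 = 16796.
Rooted ordered (plane) trees on m nodes have m−1 edges and are counted by C_{m−1}; m = 11 gives C_10. So Y = C_10 = 16796.
X + Y = 16796 + 16796 = 33592.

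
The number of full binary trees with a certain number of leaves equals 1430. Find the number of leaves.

Full binary trees with L leaves are counted by C_{L−1}; 1430 = C_8.
So the index is 8, and the number of leaves is 8 + 1 = 9.

9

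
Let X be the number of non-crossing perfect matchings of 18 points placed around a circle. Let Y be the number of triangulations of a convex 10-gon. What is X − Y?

3432

Pairing 18 circle points by 9 non-crossing chords gives C_9 matchings. So X = C_9 = 4862.
The number of triangulations of a 10-gon is the Catalan number C_8 (index = sides − 2). So Y = C_8 = 1430.
X − Y = 4862 − 1430 = 3432.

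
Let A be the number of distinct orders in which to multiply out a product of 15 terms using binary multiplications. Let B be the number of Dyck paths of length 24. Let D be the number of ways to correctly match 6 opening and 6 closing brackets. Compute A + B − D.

Parenthesizations of m factors correspond to full binary trees with m leaves, counted by C_{m−1}; m = 15 gives C_14. So A = C_14 = 2674440.
Dyck paths of semilength n (length 2n) are counted by C_n; here n = 12. So B = C_12 = 208012.
Balanced strings of n pairs of brackets are counted by C_n; here n = 6. So D = C_6 = 132.
A + B − D = 2674440 + 208012 − 132 = 2882320.

2882320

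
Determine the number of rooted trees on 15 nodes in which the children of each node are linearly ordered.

2674440

Rooted ordered (plane) trees on m nodes have m−1 edges and are counted by C_{m−1}; m = 15 gives C_14.
C_14 = C(28,14)/15 = 40116600/15 = 2674440.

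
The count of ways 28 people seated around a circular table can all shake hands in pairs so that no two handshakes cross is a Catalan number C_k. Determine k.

14

With 28 = 2·14 people, non-crossing handshake pairings are non-crossing perfect matchings on a circle, counted by C_14.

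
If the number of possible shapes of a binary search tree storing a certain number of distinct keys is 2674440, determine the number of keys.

14

Binary search tree shapes on n keys are counted by C_n. Since C_14 = 2674440, the index is 14.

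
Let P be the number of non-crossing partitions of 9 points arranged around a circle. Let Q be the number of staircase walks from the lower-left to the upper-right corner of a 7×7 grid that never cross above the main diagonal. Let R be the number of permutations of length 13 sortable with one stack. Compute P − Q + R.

747333

Non-crossing partitions of an n-element set are counted by C_n; here n = 9. So P = C_9 = 4862.
Sub-diagonal monotone paths from (0,0) to (7,7) biject with Dyck paths of semilength 7, giving C_7. So Q = C_7 = 429.
By Knuth's characterisation, the stack-sortable permutations of length 13 are the 231-avoiders, numbering C_13. So R = C_13 = 742900.
P − Q + R = 4862 − 429 + 742900 = 747333.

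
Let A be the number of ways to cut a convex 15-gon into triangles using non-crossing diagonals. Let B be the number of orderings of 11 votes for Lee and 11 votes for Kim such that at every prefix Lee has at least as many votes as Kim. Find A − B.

Triangulations of a convex m-gon are counted by C_{m−2}; with m = 15 this is C_13. So A = C_13 = 742900.
Ballot sequences with n votes each where one side never trails are Dyck words, counted by C_n; here n = 11. So B = C_11 = 58786.
A − B = 742900 − 58786 = 684114.

684114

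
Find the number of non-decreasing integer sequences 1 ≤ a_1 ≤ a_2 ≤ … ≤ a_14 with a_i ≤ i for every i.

Such sub-staircase sequences of length n are counted by C_n; here n = 14.
C_14 = 2674440.

2674440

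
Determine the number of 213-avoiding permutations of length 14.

2674440

For any fixed pattern of length 3, the pattern-avoiding permutations of [14] number C_14.
C_14 = C(28,14)/15 = 40116600/15 = 2674440.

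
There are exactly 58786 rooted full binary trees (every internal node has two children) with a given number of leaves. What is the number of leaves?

12

Full binary trees with L leaves are counted by C_{L−1}. The Catalan number equal to 58786 is C_11.
So the index is 11, and the number of leaves is 11 + 1 = 12.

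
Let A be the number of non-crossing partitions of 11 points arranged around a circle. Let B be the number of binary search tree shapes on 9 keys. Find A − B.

The non-crossing partitions of [11] form a lattice of size C_11. So A = C_11 = 58786.
Binary trees (left/right distinguished) on n nodes are counted by C_n; here n = 9. So B = C_9 = 4862.
A − B = 58786 − 4862 = 53924.

53924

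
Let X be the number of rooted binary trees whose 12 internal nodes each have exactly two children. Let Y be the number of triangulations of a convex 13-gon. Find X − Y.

149226

Full binary trees with n internal nodes are counted by C_n; here n = 12. So X = C_12 = 208012.
A convex 13-gon is triangulated into 11 triangles, and the number of such triangulations is the Catalan number C_{13−2} = C_11. So Y = C_11 = 58786.
X − Y = 208012 − 58786 = 149226.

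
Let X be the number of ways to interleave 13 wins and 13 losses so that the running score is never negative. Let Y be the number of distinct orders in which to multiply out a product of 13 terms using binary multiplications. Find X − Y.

534888

Ballot sequences with n votes each where one side never trails are Dyck words, counted by C_n; here n = 13. So X = C_13 = 742900.
Parenthesizations of m factors correspond to full binary trees with m leaves, counted by C_{m−1}; m = 13 gives C_12. So Y = C_12 = 208012.
X − Y = 742900 − 208012 = 534888.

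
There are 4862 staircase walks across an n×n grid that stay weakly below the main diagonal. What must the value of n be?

Such diagonal-avoiding paths in an n×n grid are counted by C_n. Since C_9 = 4862, the index is 9.

9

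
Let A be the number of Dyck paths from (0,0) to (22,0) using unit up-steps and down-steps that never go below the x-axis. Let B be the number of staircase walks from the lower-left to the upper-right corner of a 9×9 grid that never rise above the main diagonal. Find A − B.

Paths of 11 up- and 11 down-steps that never dip below the axis are Dyck paths; their count is C_11. So A = C_11 = 58786.
Sub-diagonal monotone paths from (0,0) to (9,9) biject with Dyck paths of semilength 9, giving C_9. So B = C_9 = 4862.
A − B = 58786 − 4862 = 53924.

53924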